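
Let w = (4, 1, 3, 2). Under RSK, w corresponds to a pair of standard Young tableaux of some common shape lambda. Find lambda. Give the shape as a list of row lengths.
Row-insert each entry into an empty tableau.

After inserting 4: P = [[4]].
After inserting 1: P = [[1], [4]].
After inserting 3: P = [[1, 3], [4]].
After inserting 2: P = [[1, 2], [3], [4]].

The final insertion tableau P = [[1, 2], [3], [4]] has shape [2, 1, 1].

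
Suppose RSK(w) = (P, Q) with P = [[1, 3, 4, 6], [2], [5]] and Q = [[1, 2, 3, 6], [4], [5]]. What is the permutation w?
2 3 5 4 1 6

Reverse the RSK construction: for i from n down to 1, find the cell of Q containing i, remove the entry at that cell from P, and reverse-bump it up through P; the value ejected from row 1 is w(i).

Step i=6: Q has 6 at row 1, column 4; remove that cell from P, ejecting 6. So w(6) = 6. P is now [[1, 3, 4], [2], [5]].
Step i=5: Q has 5 at row 3, column 1; remove 5 from row 3 of P and reverse-bump: 5 enters row 2 and ejects 2; 2 enters row 1 and ejects 1. So w(5) = 1. P is now [[2, 3, 4], [5]].
Step i=4: Q has 4 at row 2, column 1; remove 5 from row 2 of P and reverse-bump: 5 enters row 1 and ejects 4. So w(4) = 4. P is now [[2, 3, 5]].
Step i=3: Q has 3 at row 1, column 3; remove that cell from P, ejecting 5. So w(3) = 5. P is now [[2, 3]].
Step i=2: Q has 2 at row 1, column 2; remove that cell from P, ejecting 3. So w(2) = 3. P is now [[2]].
Step i=1: Q has 1 at row 1, column 1; remove that cell from P, ejecting 2. So w(1) = 2. P is now [].

So w = 2 3 5 4 1 6.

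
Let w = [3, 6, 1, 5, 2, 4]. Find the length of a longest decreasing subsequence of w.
3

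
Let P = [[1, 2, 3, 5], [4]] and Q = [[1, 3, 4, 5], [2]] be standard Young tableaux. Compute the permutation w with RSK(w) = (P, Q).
Reverse the RSK construction: for i from n down to 1, find the cell of Q containing i, remove the entry at that cell from P, and reverse-bump it up through P; the value ejected from row 1 is w(i).

Step i=5: Q has 5 at row 1, column 4; remove that cell from P, ejecting 5. So w(5) = 5. P is now [[1, 2, 3], [4]].
Step i=4: Q has 4 at row 1, column 3; remove that cell from P, ejecting 3. So w(4) = 3. P is now [[1, 2], [4]].
Step i=3: Q has 3 at row 1, column 2; remove that cell from P, ejecting 2. So w(3) = 2. P is now [[1], [4]].
Step i=2: Q has 2 at row 2, column 1; remove 4 from row 2 of P and reverse-bump: 4 enters row 1 and ejects 1. So w(2) = 1. P is now [[4]].
Step i=1: Q has 1 at row 1, column 1; remove that cell from P, ejecting 4. So w(1) = 4. P is now [].

So w = 4 1 2 3 5.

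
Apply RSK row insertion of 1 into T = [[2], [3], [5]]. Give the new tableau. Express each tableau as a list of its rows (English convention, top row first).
In row 1, 1 replaces 2 (the leftmost entry greater than 1); 2 is bumped to row 2. In row 2, 2 replaces 3 (the leftmost entry greater than 2); 3 is bumped to row 3. In row 3, 3 replaces 5 (the leftmost entry greater than 3); 5 is bumped to row 4. 5 starts a new row 4. The new tableau is [[1], [2], [3], [5]].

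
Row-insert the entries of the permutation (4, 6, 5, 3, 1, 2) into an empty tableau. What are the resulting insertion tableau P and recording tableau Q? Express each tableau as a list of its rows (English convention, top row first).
Insert each entry of the permutation into P by Schensted row insertion, recording in Q the position of each new cell.

Insert 4: appended to row 1. P = [[4]].
Insert 6: appended to row 1. P = [[4, 6]].
Insert 5: 5 bumps 6 from row 1; 6 starts row 2. P = [[4, 5], [6]].
Insert 3: 3 bumps 4 from row 1; 4 bumps 6 from row 2; 6 starts row 3. P = [[3, 5], [4], [6]].
Insert 1: 1 bumps 3 from row 1; 3 bumps 4 from row 2; 4 bumps 6 from row 3; 6 starts row 4. P = [[1, 5], [3], [4], [6]].
Insert 2: 2 bumps 5 from row 1; 5 appends to row 2. P = [[1, 2], [3, 5], [4], [6]].

So P = [[1, 2], [3, 5], [4], [6]], Q = [[1, 2], [3, 6], [4], [5]].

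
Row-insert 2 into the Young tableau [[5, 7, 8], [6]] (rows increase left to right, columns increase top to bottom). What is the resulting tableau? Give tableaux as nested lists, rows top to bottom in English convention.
[[2, 7, 8], [5], [6]]

In row 1, 2 replaces 5 (the leftmost entry greater than 2); 5 is bumped to row 2. In row 2, 5 replaces 6 (the leftmost entry greater than 5); 6 is bumped to row 3. 6 starts a new row 3. The new tableau is [[2, 7, 8], [5], [6]].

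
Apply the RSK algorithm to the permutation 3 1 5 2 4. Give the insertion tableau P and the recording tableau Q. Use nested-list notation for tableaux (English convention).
Insert each entry of the permutation into P by Schensted row insertion, recording in Q the position of each new cell.

Insert 3: appended to row 1. P = [[3]].
Insert 1: 1 bumps 3 from row 1; 3 starts row 2. P = [[1], [3]].
Insert 5: appended to row 1. P = [[1, 5], [3]].
Insert 2: 2 bumps 5 from row 1; 5 appends to row 2. P = [[1, 2], [3, 5]].
Insert 4: appended to row 1. P = [[1, 2, 4], [3, 5]].

So P = [[1, 2, 4], [3, 5]], Q = [[1, 3, 5], [2, 4]].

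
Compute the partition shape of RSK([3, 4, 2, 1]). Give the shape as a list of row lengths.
[2, 1, 1]

Row-insert each entry into an empty tableau.

After inserting 3: P = [[3]].
After inserting 4: P = [[3, 4]].
After inserting 2: P = [[2, 4], [3]].
After inserting 1: P = [[1, 4], [2], [3]].

The final insertion tableau P = [[1, 4], [2], [3]] has shape [2, 1, 1].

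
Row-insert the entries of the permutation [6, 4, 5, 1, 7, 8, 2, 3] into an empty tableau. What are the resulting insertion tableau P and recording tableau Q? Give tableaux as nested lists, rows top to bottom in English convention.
P = [[1, 2, 3, 8], [4, 5, 7], [6]], Q = [[1, 3, 5, 6], [2, 7, 8], [4]]

Insert each entry of the permutation into P by Schensted row insertion, recording in Q the position of each new cell.

Insert 6: appended to row 1. P = [[6]], Q = [[1]].
Insert 4: 4 bumps 6 from row 1; 6 starts row 2. P = [[4], [6]], Q = [[1], [2]].
Insert 5: appended to row 1. P = [[4, 5], [6]], Q = [[1, 3], [2]].
Insert 1: 1 bumps 4 from row 1; 4 bumps 6 from row 2; 6 starts row 3. P = [[1, 5], [4], [6]], Q = [[1, 3], [2], [4]].
Insert 7: appended to row 1. P = [[1, 5, 7], [4], [6]], Q = [[1, 3, 5], [2], [4]].
Insert 8: appended to row 1. P = [[1, 5, 7, 8], [4], [6]], Q = [[1, 3, 5, 6], [2], [4]].
Insert 2: 2 bumps 5 from row 1; 5 appends to row 2. P = [[1, 2, 7, 8], [4, 5], [6]], Q = [[1, 3, 5, 6], [2, 7], [4]].
Insert 3: 3 bumps 7 from row 1; 7 appends to row 2. P = [[1, 2, 3, 8], [4, 5, 7], [6]], Q = [[1, 3, 5, 6], [2, 7, 8], [4]].

So P = [[1, 2, 3, 8], [4, 5, 7], [6]], Q = [[1, 3, 5, 6], [2, 7, 8], [4]].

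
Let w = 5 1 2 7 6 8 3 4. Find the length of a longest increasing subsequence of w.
4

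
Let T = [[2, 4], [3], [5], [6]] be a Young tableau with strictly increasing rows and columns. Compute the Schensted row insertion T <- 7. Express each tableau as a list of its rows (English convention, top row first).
[[2, 4, 7], [3], [5], [6]]

7 is larger than every entry of row 1, so it is appended to row 1. The new tableau is [[2, 4, 7], [3], [5], [6]].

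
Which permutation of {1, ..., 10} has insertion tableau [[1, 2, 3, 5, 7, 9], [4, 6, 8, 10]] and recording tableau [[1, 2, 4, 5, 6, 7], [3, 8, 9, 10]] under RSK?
Reverse the RSK construction: for i from n down to 1, find the cell of Q containing i, remove the entry at that cell from P, and reverse-bump it up through P; the value ejected from row 1 is w(i).

Step i=10: Q has 10 at row 2, column 4; remove 10 from row 2 of P and reverse-bump: 10 enters row 1 and ejects 9. So w(10) = 9. P is now [[1, 2, 3, 5, 7, 10], [4, 6, 8]].
Step i=9: Q has 9 at row 2, column 3; remove 8 from row 2 of P and reverse-bump: 8 enters row 1 and ejects 7. So w(9) = 7. P is now [[1, 2, 3, 5, 8, 10], [4, 6]].
Step i=8: Q has 8 at row 2, column 2; remove 6 from row 2 of P and reverse-bump: 6 enters row 1 and ejects 5. So w(8) = 5. P is now [[1, 2, 3, 6, 8, 10], [4]].
Step i=7: Q has 7 at row 1, column 6; remove that cell from P, ejecting 10. So w(7) = 10. P is now [[1, 2, 3, 6, 8], [4]].
Step i=6: Q has 6 at row 1, column 5; remove that cell from P, ejecting 8. So w(6) = 8. P is now [[1, 2, 3, 6], [4]].
Step i=5: Q has 5 at row 1, column 4; remove that cell from P, ejecting 6. So w(5) = 6. P is now [[1, 2, 3], [4]].
Step i=4: Q has 4 at row 1, column 3; remove that cell from P, ejecting 3. So w(4) = 3. P is now [[1, 2], [4]].
Step i=3: Q has 3 at row 2, column 1; remove 4 from row 2 of P and reverse-bump: 4 enters row 1 and ejects 2. So w(3) = 2. P is now [[1, 4]].
Step i=2: Q has 2 at row 1, column 2; remove that cell from P, ejecting 4. So w(2) = 4. P is now [[1]].
Step i=1: Q has 1 at row 1, column 1; remove that cell from P, ejecting 1. So w(1) = 1. P is now [].

So w = 1 4 2 3 6 8 10 5 7 9.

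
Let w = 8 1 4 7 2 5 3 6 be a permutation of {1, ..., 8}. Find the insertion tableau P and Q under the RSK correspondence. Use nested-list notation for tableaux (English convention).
Insert each entry of the permutation into P by Schensted row insertion, recording in Q the position of each new cell.

Insert 8: appended to row 1. P = [[8]].
Insert 1: 1 bumps 8 from row 1; 8 starts row 2. P = [[1], [8]].
Insert 4: appended to row 1. P = [[1, 4], [8]].
Insert 7: appended to row 1. P = [[1, 4, 7], [8]].
Insert 2: 2 bumps 4 from row 1; 4 bumps 8 from row 2; 8 starts row 3. P = [[1, 2, 7], [4], [8]].
Insert 5: 5 bumps 7 from row 1; 7 appends to row 2. P = [[1, 2, 5], [4, 7], [8]].
Insert 3: 3 bumps 5 from row 1; 5 bumps 7 from row 2; 7 bumps 8 from row 3; 8 starts row 4. P = [[1, 2, 3], [4, 5], [7], [8]].
Insert 6: appended to row 1. P = [[1, 2, 3, 6], [4, 5], [7], [8]].

So P = [[1, 2, 3, 6], [4, 5], [7], [8]], Q = [[1, 3, 4, 8], [2, 6], [5], [7]].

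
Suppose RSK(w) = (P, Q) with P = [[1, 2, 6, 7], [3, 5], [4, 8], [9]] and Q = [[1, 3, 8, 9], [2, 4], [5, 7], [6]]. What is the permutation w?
4 3 9 8 5 1 2 6 7

Reverse RSK: for i = n, n-1, ..., 1, locate i in Q, remove the corresponding corner cell from P, and reverse-bump its entry up through P; the value ejected from row 1 is w(i).

So w = 4 3 9 8 5 1 2 6 7.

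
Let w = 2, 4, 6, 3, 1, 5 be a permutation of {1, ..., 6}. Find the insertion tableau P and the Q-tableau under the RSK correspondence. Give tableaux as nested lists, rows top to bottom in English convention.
P = [[1, 3, 5], [2, 6], [4]], Q = [[1, 2, 3], [4, 6], [5]]

Insert each entry of the permutation into P by Schensted row insertion, recording in Q the position of each new cell.

Insert 2: appended to row 1. P = [[2]], Q = [[1]].
Insert 4: appended to row 1. P = [[2, 4]], Q = [[1, 2]].
Insert 6: appended to row 1. P = [[2, 4, 6]], Q = [[1, 2, 3]].
Insert 3: 3 bumps 4 from row 1; 4 starts row 2. P = [[2, 3, 6], [4]], Q = [[1, 2, 3], [4]].
Insert 1: 1 bumps 2 from row 1; 2 bumps 4 from row 2; 4 starts row 3. P = [[1, 3, 6], [2], [4]], Q = [[1, 2, 3], [4], [5]].
Insert 5: 5 bumps 6 from row 1; 6 appends to row 2. P = [[1, 3, 5], [2, 6], [4]], Q = [[1, 2, 3], [4, 6], [5]].

So P = [[1, 3, 5], [2, 6], [4]], Q = [[1, 2, 3], [4, 6], [5]].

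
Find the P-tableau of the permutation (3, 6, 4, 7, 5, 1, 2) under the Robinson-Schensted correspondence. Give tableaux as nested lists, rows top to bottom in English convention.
P = [[1, 2, 5], [3, 4], [6, 7]]

Insert 3: appended to row 1. P = [[3]].
Insert 6: appended to row 1. P = [[3, 6]].
Insert 4: 4 bumps 6 from row 1; 6 starts row 2. P = [[3, 4], [6]].
Insert 7: appended to row 1. P = [[3, 4, 7], [6]].
Insert 5: 5 bumps 7 from row 1; 7 appends to row 2. P = [[3, 4, 5], [6, 7]].
Insert 1: 1 bumps 3 from row 1; 3 bumps 6 from row 2; 6 starts row 3. P = [[1, 4, 5], [3, 7], [6]].
Insert 2: 2 bumps 4 from row 1; 4 bumps 7 from row 2; 7 appends to row 3. P = [[1, 2, 5], [3, 4], [6, 7]].

So P = [[1, 2, 5], [3, 4], [6, 7]].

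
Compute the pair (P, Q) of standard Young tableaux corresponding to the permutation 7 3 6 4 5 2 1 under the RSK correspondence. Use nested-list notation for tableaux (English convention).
Insert each entry of the permutation into P by Schensted row insertion, recording in Q the position of each new cell.

Insert 7: appended to row 1. P = [[7]].
Insert 3: 3 bumps 7 from row 1; 7 starts row 2. P = [[3], [7]].
Insert 6: appended to row 1. P = [[3, 6], [7]].
Insert 4: 4 bumps 6 from row 1; 6 bumps 7 from row 2; 7 starts row 3. P = [[3, 4], [6], [7]].
Insert 5: appended to row 1. P = [[3, 4, 5], [6], [7]].
Insert 2: 2 bumps 3 from row 1; 3 bumps 6 from row 2; 6 bumps 7 from row 3; 7 starts row 4. P = [[2, 4, 5], [3], [6], [7]].
Insert 1: 1 bumps 2 from row 1; 2 bumps 3 from row 2; 3 bumps 6 from row 3; 6 bumps 7 from row 4; 7 starts row 5. P = [[1, 4, 5], [2], [3], [6], [7]].

So P = [[1, 4, 5], [2], [3], [6], [7]], Q = [[1, 3, 5], [2], [4], [6], [7]].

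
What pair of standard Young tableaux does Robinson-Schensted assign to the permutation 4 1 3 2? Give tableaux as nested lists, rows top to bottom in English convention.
Insert each entry of the permutation into P by Schensted row insertion, recording in Q the position of each new cell.

Insert 4: appended to row 1. P = [[4]].
Insert 1: 1 bumps 4 from row 1; 4 starts row 2. P = [[1], [4]].
Insert 3: appended to row 1. P = [[1, 3], [4]].
Insert 2: 2 bumps 3 from row 1; 3 bumps 4 from row 2; 4 starts row 3. P = [[1, 2], [3], [4]].

So P = [[1, 2], [3], [4]], Q = [[1, 3], [2], [4]].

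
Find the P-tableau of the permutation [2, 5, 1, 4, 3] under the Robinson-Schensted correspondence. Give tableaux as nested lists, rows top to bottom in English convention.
After inserting 2: P = [[2]].
After inserting 5: P = [[2, 5]].
After inserting 1: P = [[1, 5], [2]].
After inserting 4: P = [[1, 4], [2, 5]].
After inserting 3: P = [[1, 3], [2, 4], [5]].

So P = [[1, 3], [2, 4], [5]].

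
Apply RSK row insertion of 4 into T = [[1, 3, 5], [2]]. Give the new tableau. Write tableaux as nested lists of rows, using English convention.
In row 1, 4 replaces 5 (the leftmost entry greater than 4); 5 is bumped to row 2. 5 is appended to row 2. The new tableau is [[1, 3, 4], [2, 5]].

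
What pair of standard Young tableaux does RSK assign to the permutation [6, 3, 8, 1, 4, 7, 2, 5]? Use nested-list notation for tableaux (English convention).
Insert each entry of the permutation into P by Schensted row insertion, recording in Q the position of each new cell.

After inserting 6: P = [[6]].
After inserting 3: P = [[3], [6]].
After inserting 8: P = [[3, 8], [6]].
After inserting 1: P = [[1, 8], [3], [6]].
After inserting 4: P = [[1, 4], [3, 8], [6]].
After inserting 7: P = [[1, 4, 7], [3, 8], [6]].
After inserting 2: P = [[1, 2, 7], [3, 4], [6, 8]].
After inserting 5: P = [[1, 2, 5], [3, 4, 7], [6, 8]].

So P = [[1, 2, 5], [3, 4, 7], [6, 8]], Q = [[1, 3, 6], [2, 5, 8], [4, 7]].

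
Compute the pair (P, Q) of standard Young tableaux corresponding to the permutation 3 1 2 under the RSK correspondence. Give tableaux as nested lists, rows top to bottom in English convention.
Insert each entry of the permutation into P by Schensted row insertion, recording in Q the position of each new cell.

Insert 3: appended to row 1. P = [[3]].
Insert 1: 1 bumps 3 from row 1; 3 starts row 2. P = [[1], [3]].
Insert 2: appended to row 1. P = [[1, 2], [3]].

So P = [[1, 2], [3]], Q = [[1, 3], [2]].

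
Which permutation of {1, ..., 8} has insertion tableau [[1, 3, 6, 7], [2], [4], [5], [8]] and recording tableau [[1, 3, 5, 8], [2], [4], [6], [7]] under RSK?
8 2 5 4 6 3 1 7

Reverse the RSK construction: for i from n down to 1, find the cell of Q containing i, remove the entry at that cell from P, and reverse-bump it up through P; the value ejected from row 1 is w(i).

Step i=8: Q has 8 at row 1, column 4; remove that cell from P, ejecting 7. So w(8) = 7. P is now [[1, 3, 6], [2], [4], [5], [8]].
Step i=7: Q has 7 at row 5, column 1; remove 8 from row 5 of P and reverse-bump: 8 enters row 4 and ejects 5; 5 enters row 3 and ejects 4; 4 enters row 2 and ejects 2; 2 enters row 1 and ejects 1. So w(7) = 1. P is now [[2, 3, 6], [4], [5], [8]].
Step i=6: Q has 6 at row 4, column 1; remove 8 from row 4 of P and reverse-bump: 8 enters row 3 and ejects 5; 5 enters row 2 and ejects 4; 4 enters row 1 and ejects 3. So w(6) = 3. P is now [[2, 4, 6], [5], [8]].
Step i=5: Q has 5 at row 1, column 3; remove that cell from P, ejecting 6. So w(5) = 6. P is now [[2, 4], [5], [8]].
Step i=4: Q has 4 at row 3, column 1; remove 8 from row 3 of P and reverse-bump: 8 enters row 2 and ejects 5; 5 enters row 1 and ejects 4. So w(4) = 4. P is now [[2, 5], [8]].
Step i=3: Q has 3 at row 1, column 2; remove that cell from P, ejecting 5. So w(3) = 5. P is now [[2], [8]].
Step i=2: Q has 2 at row 2, column 1; remove 8 from row 2 of P and reverse-bump: 8 enters row 1 and ejects 2. So w(2) = 2. P is now [[8]].
Step i=1: Q has 1 at row 1, column 1; remove that cell from P, ejecting 8. So w(1) = 8. P is now [].

So w = 8 2 5 4 6 3 1 7.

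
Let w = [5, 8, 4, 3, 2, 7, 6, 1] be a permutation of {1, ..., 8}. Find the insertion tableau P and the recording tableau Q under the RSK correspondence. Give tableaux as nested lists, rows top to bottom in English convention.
P = [[1, 6], [2, 7], [3, 8], [4], [5]], Q = [[1, 2], [3, 6], [4, 7], [5], [8]]

Insert each entry of the permutation into P by Schensted row insertion, recording in Q the position of each new cell.

Insert 5: appended to row 1. P = [[5]].
Insert 8: appended to row 1. P = [[5, 8]].
Insert 4: 4 bumps 5 from row 1; 5 starts row 2. P = [[4, 8], [5]].
Insert 3: 3 bumps 4 from row 1; 4 bumps 5 from row 2; 5 starts row 3. P = [[3, 8], [4], [5]].
Insert 2: 2 bumps 3 from row 1; 3 bumps 4 from row 2; 4 bumps 5 from row 3; 5 starts row 4. P = [[2, 8], [3], [4], [5]].
Insert 7: 7 bumps 8 from row 1; 8 appends to row 2. P = [[2, 7], [3, 8], [4], [5]].
Insert 6: 6 bumps 7 from row 1; 7 bumps 8 from row 2; 8 appends to row 3. P = [[2, 6], [3, 7], [4, 8], [5]].
Insert 1: 1 bumps 2 from row 1; 2 bumps 3 from row 2; 3 bumps 4 from row 3; 4 bumps 5 from row 4; 5 starts row 5. P = [[1, 6], [2, 7], [3, 8], [4], [5]].

So P = [[1, 6], [2, 7], [3, 8], [4], [5]], Q = [[1, 2], [3, 6], [4, 7], [5], [8]].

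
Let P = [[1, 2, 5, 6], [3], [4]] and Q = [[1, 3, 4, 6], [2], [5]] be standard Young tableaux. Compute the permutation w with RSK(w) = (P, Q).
Reverse the RSK construction: for i from n down to 1, find the cell of Q containing i, remove the entry at that cell from P, and reverse-bump it up through P; the value ejected from row 1 is w(i).

Step i=6: Q has 6 at row 1, column 4; remove that cell from P, ejecting 6. So w(6) = 6. P is now [[1, 2, 5], [3], [4]].
Step i=5: Q has 5 at row 3, column 1; remove 4 from row 3 of P and reverse-bump: 4 enters row 2 and ejects 3; 3 enters row 1 and ejects 2. So w(5) = 2. P is now [[1, 3, 5], [4]].
Step i=4: Q has 4 at row 1, column 3; remove that cell from P, ejecting 5. So w(4) = 5. P is now [[1, 3], [4]].
Step i=3: Q has 3 at row 1, column 2; remove that cell from P, ejecting 3. So w(3) = 3. P is now [[1], [4]].
Step i=2: Q has 2 at row 2, column 1; remove 4 from row 2 of P and reverse-bump: 4 enters row 1 and ejects 1. So w(2) = 1. P is now [[4]].
Step i=1: Q has 1 at row 1, column 1; remove that cell from P, ejecting 4. So w(1) = 4. P is now [].

So w = 4 1 3 5 2 6.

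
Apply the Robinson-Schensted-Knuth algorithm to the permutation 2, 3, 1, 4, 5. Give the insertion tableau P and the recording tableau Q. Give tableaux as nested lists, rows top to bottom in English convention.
Insert each entry of the permutation into P by Schensted row insertion, recording in Q the position of each new cell.

Insert 2: appended to row 1. P = [[2]].
Insert 3: appended to row 1. P = [[2, 3]].
Insert 1: 1 bumps 2 from row 1; 2 starts row 2. P = [[1, 3], [2]].
Insert 4: appended to row 1. P = [[1, 3, 4], [2]].
Insert 5: appended to row 1. P = [[1, 3, 4, 5], [2]].

So P = [[1, 3, 4, 5], [2]], Q = [[1, 2, 4, 5], [3]].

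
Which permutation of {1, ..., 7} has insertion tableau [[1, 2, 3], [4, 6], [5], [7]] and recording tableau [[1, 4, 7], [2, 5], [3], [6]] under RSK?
Reverse the RSK construction: for i from n down to 1, find the cell of Q containing i, remove the entry at that cell from P, and reverse-bump it up through P; the value ejected from row 1 is w(i).

Step i=7: Q has 7 at row 1, column 3; remove that cell from P, ejecting 3. So w(7) = 3. P is now [[1, 2], [4, 6], [5], [7]].
Step i=6: Q has 6 at row 4, column 1; remove 7 from row 4 of P and reverse-bump: 7 enters row 3 and ejects 5; 5 enters row 2 and ejects 4; 4 enters row 1 and ejects 2. So w(6) = 2. P is now [[1, 4], [5, 6], [7]].
Step i=5: Q has 5 at row 2, column 2; remove 6 from row 2 of P and reverse-bump: 6 enters row 1 and ejects 4. So w(5) = 4. P is now [[1, 6], [5], [7]].
Step i=4: Q has 4 at row 1, column 2; remove that cell from P, ejecting 6. So w(4) = 6. P is now [[1], [5], [7]].
Step i=3: Q has 3 at row 3, column 1; remove 7 from row 3 of P and reverse-bump: 7 enters row 2 and ejects 5; 5 enters row 1 and ejects 1. So w(3) = 1. P is now [[5], [7]].
Step i=2: Q has 2 at row 2, column 1; remove 7 from row 2 of P and reverse-bump: 7 enters row 1 and ejects 5. So w(2) = 5. P is now [[7]].
Step i=1: Q has 1 at row 1, column 1; remove that cell from P, ejecting 7. So w(1) = 7. P is now [].

So w = 7 5 1 6 4 2 3.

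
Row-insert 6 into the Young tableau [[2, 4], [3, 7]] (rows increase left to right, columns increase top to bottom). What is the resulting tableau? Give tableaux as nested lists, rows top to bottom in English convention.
6 is larger than every entry of row 1, so it is appended to row 1. The new tableau is [[2, 4, 6], [3, 7]].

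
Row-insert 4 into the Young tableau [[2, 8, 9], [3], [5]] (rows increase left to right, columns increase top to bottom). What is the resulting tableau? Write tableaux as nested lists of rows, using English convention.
In row 1, 4 replaces 8 (the leftmost entry greater than 4); 8 is bumped to row 2. 8 is appended to row 2. The new tableau is [[2, 4, 9], [3, 8], [5]].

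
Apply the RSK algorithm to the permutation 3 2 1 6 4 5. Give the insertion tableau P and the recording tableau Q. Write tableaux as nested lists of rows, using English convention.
P = [[1, 4, 5], [2, 6], [3]], Q = [[1, 4, 6], [2, 5], [3]]

Insert each entry of the permutation into P by Schensted row insertion, recording in Q the position of each new cell.

Insert 3: appended to row 1. P = [[3]].
Insert 2: 2 bumps 3 from row 1; 3 starts row 2. P = [[2], [3]].
Insert 1: 1 bumps 2 from row 1; 2 bumps 3 from row 2; 3 starts row 3. P = [[1], [2], [3]].
Insert 6: appended to row 1. P = [[1, 6], [2], [3]].
Insert 4: 4 bumps 6 from row 1; 6 appends to row 2. P = [[1, 4], [2, 6], [3]].
Insert 5: appended to row 1. P = [[1, 4, 5], [2, 6], [3]].

So P = [[1, 4, 5], [2, 6], [3]], Q = [[1, 4, 6], [2, 5], [3]].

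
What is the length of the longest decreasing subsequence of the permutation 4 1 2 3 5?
2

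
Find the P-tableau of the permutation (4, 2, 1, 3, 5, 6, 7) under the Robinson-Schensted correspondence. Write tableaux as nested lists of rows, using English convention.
P = [[1, 3, 5, 6, 7], [2], [4]]

Insert 4: appended to row 1. P = [[4]].
Insert 2: 2 bumps 4 from row 1; 4 starts row 2. P = [[2], [4]].
Insert 1: 1 bumps 2 from row 1; 2 bumps 4 from row 2; 4 starts row 3. P = [[1], [2], [4]].
Insert 3: appended to row 1. P = [[1, 3], [2], [4]].
Insert 5: appended to row 1. P = [[1, 3, 5], [2], [4]].
Insert 6: appended to row 1. P = [[1, 3, 5, 6], [2], [4]].
Insert 7: appended to row 1. P = [[1, 3, 5, 6, 7], [2], [4]].

So P = [[1, 3, 5, 6, 7], [2], [4]].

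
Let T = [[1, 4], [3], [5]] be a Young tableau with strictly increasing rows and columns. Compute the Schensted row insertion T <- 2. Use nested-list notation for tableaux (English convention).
[[1, 2], [3, 4], [5]]

In row 1, 2 replaces 4 (the leftmost entry greater than 2); 4 is bumped to row 2. 4 is appended to row 2. The new tableau is [[1, 2], [3, 4], [5]].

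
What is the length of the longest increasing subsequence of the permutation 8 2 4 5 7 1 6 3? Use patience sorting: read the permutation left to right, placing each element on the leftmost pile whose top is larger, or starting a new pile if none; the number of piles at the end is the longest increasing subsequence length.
8: new pile. tops = [8]
2: onto pile 1 (replacing 8). tops = [2]
4: new pile. tops = [2, 4]
5: new pile. tops = [2, 4, 5]
7: new pile. tops = [2, 4, 5, 7]
1: onto pile 1 (replacing 2). tops = [1, 4, 5, 7]
6: onto pile 4 (replacing 7). tops = [1, 4, 5, 6]
3: onto pile 2 (replacing 4). tops = [1, 3, 5, 6]

4 piles, so the longest increasing subsequence has length 4.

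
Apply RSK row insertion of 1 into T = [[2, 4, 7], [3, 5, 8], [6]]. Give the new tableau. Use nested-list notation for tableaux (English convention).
[[1, 4, 7], [2, 5, 8], [3], [6]]

In row 1, 1 replaces 2 (the leftmost entry greater than 1); 2 is bumped to row 2. In row 2, 2 replaces 3 (the leftmost entry greater than 2); 3 is bumped to row 3. In row 3, 3 replaces 6 (the leftmost entry greater than 3); 6 is bumped to row 4. 6 starts a new row 4. The new tableau is [[1, 4, 7], [2, 5, 8], [3], [6]].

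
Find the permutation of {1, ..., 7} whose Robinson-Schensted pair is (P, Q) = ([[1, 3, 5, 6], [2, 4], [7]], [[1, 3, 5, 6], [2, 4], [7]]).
Reverse the RSK construction: for i from n down to 1, find the cell of Q containing i, remove the entry at that cell from P, and reverse-bump it up through P; the value ejected from row 1 is w(i).

Step i=7: Q has 7 at row 3, column 1; remove 7 from row 3 of P and reverse-bump: 7 enters row 2 and ejects 4; 4 enters row 1 and ejects 3. So w(7) = 3. P is now [[1, 4, 5, 6], [2, 7]].
Step i=6: Q has 6 at row 1, column 4; remove that cell from P, ejecting 6. So w(6) = 6. P is now [[1, 4, 5], [2, 7]].
Step i=5: Q has 5 at row 1, column 3; remove that cell from P, ejecting 5. So w(5) = 5. P is now [[1, 4], [2, 7]].
Step i=4: Q has 4 at row 2, column 2; remove 7 from row 2 of P and reverse-bump: 7 enters row 1 and ejects 4. So w(4) = 4. P is now [[1, 7], [2]].
Step i=3: Q has 3 at row 1, column 2; remove that cell from P, ejecting 7. So w(3) = 7. P is now [[1], [2]].
Step i=2: Q has 2 at row 2, column 1; remove 2 from row 2 of P and reverse-bump: 2 enters row 1 and ejects 1. So w(2) = 1. P is now [[2]].
Step i=1: Q has 1 at row 1, column 1; remove that cell from P, ejecting 2. So w(1) = 2. P is now [].

So w = 2 1 7 4 5 6 3.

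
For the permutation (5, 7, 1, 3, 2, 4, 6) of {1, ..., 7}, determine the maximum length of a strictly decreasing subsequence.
3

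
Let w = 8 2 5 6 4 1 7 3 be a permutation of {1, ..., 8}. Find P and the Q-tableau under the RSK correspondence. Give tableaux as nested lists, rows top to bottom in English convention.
Insert each entry of the permutation into P by Schensted row insertion, recording in Q the position of each new cell.

Insert 8: appended to row 1. P = [[8]], Q = [[1]].
Insert 2: 2 bumps 8 from row 1; 8 starts row 2. P = [[2], [8]], Q = [[1], [2]].
Insert 5: appended to row 1. P = [[2, 5], [8]], Q = [[1, 3], [2]].
Insert 6: appended to row 1. P = [[2, 5, 6], [8]], Q = [[1, 3, 4], [2]].
Insert 4: 4 bumps 5 from row 1; 5 bumps 8 from row 2; 8 starts row 3. P = [[2, 4, 6], [5], [8]], Q = [[1, 3, 4], [2], [5]].
Insert 1: 1 bumps 2 from row 1; 2 bumps 5 from row 2; 5 bumps 8 from row 3; 8 starts row 4. P = [[1, 4, 6], [2], [5], [8]], Q = [[1, 3, 4], [2], [5], [6]].
Insert 7: appended to row 1. P = [[1, 4, 6, 7], [2], [5], [8]], Q = [[1, 3, 4, 7], [2], [5], [6]].
Insert 3: 3 bumps 4 from row 1; 4 appends to row 2. P = [[1, 3, 6, 7], [2, 4], [5], [8]], Q = [[1, 3, 4, 7], [2, 8], [5], [6]].

So P = [[1, 3, 6, 7], [2, 4], [5], [8]], Q = [[1, 3, 4, 7], [2, 8], [5], [6]].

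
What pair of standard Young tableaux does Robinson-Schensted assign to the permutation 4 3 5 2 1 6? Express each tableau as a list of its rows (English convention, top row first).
Insert each entry of the permutation into P by Schensted row insertion, recording in Q the position of each new cell.

Insert 4: appended to row 1. P = [[4]].
Insert 3: 3 bumps 4 from row 1; 4 starts row 2. P = [[3], [4]].
Insert 5: appended to row 1. P = [[3, 5], [4]].
Insert 2: 2 bumps 3 from row 1; 3 bumps 4 from row 2; 4 starts row 3. P = [[2, 5], [3], [4]].
Insert 1: 1 bumps 2 from row 1; 2 bumps 3 from row 2; 3 bumps 4 from row 3; 4 starts row 4. P = [[1, 5], [2], [3], [4]].
Insert 6: appended to row 1. P = [[1, 5, 6], [2], [3], [4]].

So P = [[1, 5, 6], [2], [3], [4]], Q = [[1, 3, 6], [2], [4], [5]].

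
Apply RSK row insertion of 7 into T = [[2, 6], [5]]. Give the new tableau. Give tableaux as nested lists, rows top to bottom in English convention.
[[2, 6, 7], [5]]

7 is larger than every entry of row 1, so it is appended to row 1. The new tableau is [[2, 6, 7], [5]].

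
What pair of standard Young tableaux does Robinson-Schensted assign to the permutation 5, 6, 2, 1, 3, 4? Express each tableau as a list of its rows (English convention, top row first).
Insert each entry of the permutation into P by Schensted row insertion, recording in Q the position of each new cell.

Insert 5: appended to row 1. P = [[5]].
Insert 6: appended to row 1. P = [[5, 6]].
Insert 2: 2 bumps 5 from row 1; 5 starts row 2. P = [[2, 6], [5]].
Insert 1: 1 bumps 2 from row 1; 2 bumps 5 from row 2; 5 starts row 3. P = [[1, 6], [2], [5]].
Insert 3: 3 bumps 6 from row 1; 6 appends to row 2. P = [[1, 3], [2, 6], [5]].
Insert 4: appended to row 1. P = [[1, 3, 4], [2, 6], [5]].

So P = [[1, 3, 4], [2, 6], [5]], Q = [[1, 2, 6], [3, 5], [4]].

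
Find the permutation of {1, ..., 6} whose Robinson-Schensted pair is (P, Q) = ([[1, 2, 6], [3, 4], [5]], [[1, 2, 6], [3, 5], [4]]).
3 5 4 1 2 6

Reverse RSK: for i = n, n-1, ..., 1, locate i in Q, remove the corresponding corner cell from P, and reverse-bump its entry up through P; the value ejected from row 1 is w(i).

So w = 3 5 4 1 2 6.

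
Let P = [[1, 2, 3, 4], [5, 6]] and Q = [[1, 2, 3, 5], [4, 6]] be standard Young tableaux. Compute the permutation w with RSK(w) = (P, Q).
Reverse the RSK construction: for i from n down to 1, find the cell of Q containing i, remove the entry at that cell from P, and reverse-bump it up through P; the value ejected from row 1 is w(i).

Step i=6: Q has 6 at row 2, column 2; remove 6 from row 2 of P and reverse-bump: 6 enters row 1 and ejects 4. So w(6) = 4. P is now [[1, 2, 3, 6], [5]].
Step i=5: Q has 5 at row 1, column 4; remove that cell from P, ejecting 6. So w(5) = 6. P is now [[1, 2, 3], [5]].
Step i=4: Q has 4 at row 2, column 1; remove 5 from row 2 of P and reverse-bump: 5 enters row 1 and ejects 3. So w(4) = 3. P is now [[1, 2, 5]].
Step i=3: Q has 3 at row 1, column 3; remove that cell from P, ejecting 5. So w(3) = 5. P is now [[1, 2]].
Step i=2: Q has 2 at row 1, column 2; remove that cell from P, ejecting 2. So w(2) = 2. P is now [[1]].
Step i=1: Q has 1 at row 1, column 1; remove that cell from P, ejecting 1. So w(1) = 1. P is now [].

So w = 1 2 5 3 6 4.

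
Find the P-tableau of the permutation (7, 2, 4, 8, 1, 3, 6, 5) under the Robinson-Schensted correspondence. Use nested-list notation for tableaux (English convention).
Insert 7: appended to row 1. P = [[7]].
Insert 2: 2 bumps 7 from row 1; 7 starts row 2. P = [[2], [7]].
Insert 4: appended to row 1. P = [[2, 4], [7]].
Insert 8: appended to row 1. P = [[2, 4, 8], [7]].
Insert 1: 1 bumps 2 from row 1; 2 bumps 7 from row 2; 7 starts row 3. P = [[1, 4, 8], [2], [7]].
Insert 3: 3 bumps 4 from row 1; 4 appends to row 2. P = [[1, 3, 8], [2, 4], [7]].
Insert 6: 6 bumps 8 from row 1; 8 appends to row 2. P = [[1, 3, 6], [2, 4, 8], [7]].
Insert 5: 5 bumps 6 from row 1; 6 bumps 8 from row 2; 8 appends to row 3. P = [[1, 3, 5], [2, 4, 6], [7, 8]].

So P = [[1, 3, 5], [2, 4, 6], [7, 8]].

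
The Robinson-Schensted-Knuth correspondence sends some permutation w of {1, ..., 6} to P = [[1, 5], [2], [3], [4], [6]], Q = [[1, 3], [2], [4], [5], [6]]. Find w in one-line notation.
Reverse the RSK construction: for i from n down to 1, find the cell of Q containing i, remove the entry at that cell from P, and reverse-bump it up through P; the value ejected from row 1 is w(i).

Step i=6: Q has 6 at row 5, column 1; remove 6 from row 5 of P and reverse-bump: 6 enters row 4 and ejects 4; 4 enters row 3 and ejects 3; 3 enters row 2 and ejects 2; 2 enters row 1 and ejects 1. So w(6) = 1. P is now [[2, 5], [3], [4], [6]].
Step i=5: Q has 5 at row 4, column 1; remove 6 from row 4 of P and reverse-bump: 6 enters row 3 and ejects 4; 4 enters row 2 and ejects 3; 3 enters row 1 and ejects 2. So w(5) = 2. P is now [[3, 5], [4], [6]].
Step i=4: Q has 4 at row 3, column 1; remove 6 from row 3 of P and reverse-bump: 6 enters row 2 and ejects 4; 4 enters row 1 and ejects 3. So w(4) = 3. P is now [[4, 5], [6]].
Step i=3: Q has 3 at row 1, column 2; remove that cell from P, ejecting 5. So w(3) = 5. P is now [[4], [6]].
Step i=2: Q has 2 at row 2, column 1; remove 6 from row 2 of P and reverse-bump: 6 enters row 1 and ejects 4. So w(2) = 4. P is now [[6]].
Step i=1: Q has 1 at row 1, column 1; remove that cell from P, ejecting 6. So w(1) = 6. P is now [].

So w = 6 4 5 3 2 1.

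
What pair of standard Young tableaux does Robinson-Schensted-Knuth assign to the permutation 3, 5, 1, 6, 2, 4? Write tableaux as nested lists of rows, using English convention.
Insert each entry of the permutation into P by Schensted row insertion, recording in Q the position of each new cell.

Insert 3: appended to row 1. P = [[3]].
Insert 5: appended to row 1. P = [[3, 5]].
Insert 1: 1 bumps 3 from row 1; 3 starts row 2. P = [[1, 5], [3]].
Insert 6: appended to row 1. P = [[1, 5, 6], [3]].
Insert 2: 2 bumps 5 from row 1; 5 appends to row 2. P = [[1, 2, 6], [3, 5]].
Insert 4: 4 bumps 6 from row 1; 6 appends to row 2. P = [[1, 2, 4], [3, 5, 6]].

So P = [[1, 2, 4], [3, 5, 6]], Q = [[1, 2, 4], [3, 5, 6]].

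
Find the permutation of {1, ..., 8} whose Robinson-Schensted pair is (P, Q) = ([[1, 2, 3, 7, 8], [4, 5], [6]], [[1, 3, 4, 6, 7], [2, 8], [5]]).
6 1 4 5 2 7 8 3

Reverse RSK: for i = n, n-1, ..., 1, locate i in Q, remove the corresponding corner cell from P, and reverse-bump its entry up through P; the value ejected from row 1 is w(i).

So w = 6 1 4 5 2 7 8 3.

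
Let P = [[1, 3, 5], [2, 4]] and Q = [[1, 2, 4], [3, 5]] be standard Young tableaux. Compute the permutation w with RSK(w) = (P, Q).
Reverse the RSK construction: for i from n down to 1, find the cell of Q containing i, remove the entry at that cell from P, and reverse-bump it up through P; the value ejected from row 1 is w(i).

Step i=5: Q has 5 at row 2, column 2; remove 4 from row 2 of P and reverse-bump: 4 enters row 1 and ejects 3. So w(5) = 3. P is now [[1, 4, 5], [2]].
Step i=4: Q has 4 at row 1, column 3; remove that cell from P, ejecting 5. So w(4) = 5. P is now [[1, 4], [2]].
Step i=3: Q has 3 at row 2, column 1; remove 2 from row 2 of P and reverse-bump: 2 enters row 1 and ejects 1. So w(3) = 1. P is now [[2, 4]].
Step i=2: Q has 2 at row 1, column 2; remove that cell from P, ejecting 4. So w(2) = 4. P is now [[2]].
Step i=1: Q has 1 at row 1, column 1; remove that cell from P, ejecting 2. So w(1) = 2. P is now [].

So w = 2 4 1 5 3.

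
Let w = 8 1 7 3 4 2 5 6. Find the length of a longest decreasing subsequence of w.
4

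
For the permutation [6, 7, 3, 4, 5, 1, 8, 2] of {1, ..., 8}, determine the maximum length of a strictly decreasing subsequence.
3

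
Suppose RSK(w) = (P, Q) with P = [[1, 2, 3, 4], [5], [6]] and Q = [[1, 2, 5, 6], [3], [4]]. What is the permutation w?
Reverse the RSK construction: for i from n down to 1, find the cell of Q containing i, remove the entry at that cell from P, and reverse-bump it up through P; the value ejected from row 1 is w(i).

Step i=6: Q has 6 at row 1, column 4; remove that cell from P, ejecting 4. So w(6) = 4. P is now [[1, 2, 3], [5], [6]].
Step i=5: Q has 5 at row 1, column 3; remove that cell from P, ejecting 3. So w(5) = 3. P is now [[1, 2], [5], [6]].
Step i=4: Q has 4 at row 3, column 1; remove 6 from row 3 of P and reverse-bump: 6 enters row 2 and ejects 5; 5 enters row 1 and ejects 2. So w(4) = 2. P is now [[1, 5], [6]].
Step i=3: Q has 3 at row 2, column 1; remove 6 from row 2 of P and reverse-bump: 6 enters row 1 and ejects 5. So w(3) = 5. P is now [[1, 6]].
Step i=2: Q has 2 at row 1, column 2; remove that cell from P, ejecting 6. So w(2) = 6. P is now [[1]].
Step i=1: Q has 1 at row 1, column 1; remove that cell from P, ejecting 1. So w(1) = 1. P is now [].

So w = 1 6 5 2 3 4.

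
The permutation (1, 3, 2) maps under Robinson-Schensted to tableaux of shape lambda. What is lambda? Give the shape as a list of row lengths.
Row-insert each entry into an empty tableau.

After inserting 1: P = [[1]].
After inserting 3: P = [[1, 3]].
After inserting 2: P = [[1, 2], [3]].

The final insertion tableau P = [[1, 2], [3]] has shape [2, 1].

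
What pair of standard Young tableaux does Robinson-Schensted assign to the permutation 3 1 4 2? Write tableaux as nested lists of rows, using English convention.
Insert each entry of the permutation into P by Schensted row insertion, recording in Q the position of each new cell.

Insert 3: appended to row 1. P = [[3]].
Insert 1: 1 bumps 3 from row 1; 3 starts row 2. P = [[1], [3]].
Insert 4: appended to row 1. P = [[1, 4], [3]].
Insert 2: 2 bumps 4 from row 1; 4 appends to row 2. P = [[1, 2], [3, 4]].

So P = [[1, 2], [3, 4]], Q = [[1, 3], [2, 4]].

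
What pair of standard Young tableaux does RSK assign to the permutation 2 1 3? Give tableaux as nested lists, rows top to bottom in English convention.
Insert each entry of the permutation into P by Schensted row insertion, recording in Q the position of each new cell.

Insert 2: appended to row 1. P = [[2]].
Insert 1: 1 bumps 2 from row 1; 2 starts row 2. P = [[1], [2]].
Insert 3: appended to row 1. P = [[1, 3], [2]].

So P = [[1, 3], [2]], Q = [[1, 3], [2]].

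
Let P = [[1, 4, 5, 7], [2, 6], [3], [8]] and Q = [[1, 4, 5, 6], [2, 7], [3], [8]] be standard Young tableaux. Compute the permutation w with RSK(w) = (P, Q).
8 3 2 4 6 7 5 1

Reverse the RSK construction: for i from n down to 1, find the cell of Q containing i, remove the entry at that cell from P, and reverse-bump it up through P; the value ejected from row 1 is w(i).

Step i=8: Q has 8 at row 4, column 1; remove 8 from row 4 of P and reverse-bump: 8 enters row 3 and ejects 3; 3 enters row 2 and ejects 2; 2 enters row 1 and ejects 1. So w(8) = 1. P is now [[2, 4, 5, 7], [3, 6], [8]].
Step i=7: Q has 7 at row 2, column 2; remove 6 from row 2 of P and reverse-bump: 6 enters row 1 and ejects 5. So w(7) = 5. P is now [[2, 4, 6, 7], [3], [8]].
Step i=6: Q has 6 at row 1, column 4; remove that cell from P, ejecting 7. So w(6) = 7. P is now [[2, 4, 6], [3], [8]].
Step i=5: Q has 5 at row 1, column 3; remove that cell from P, ejecting 6. So w(5) = 6. P is now [[2, 4], [3], [8]].
Step i=4: Q has 4 at row 1, column 2; remove that cell from P, ejecting 4. So w(4) = 4. P is now [[2], [3], [8]].
Step i=3: Q has 3 at row 3, column 1; remove 8 from row 3 of P and reverse-bump: 8 enters row 2 and ejects 3; 3 enters row 1 and ejects 2. So w(3) = 2. P is now [[3], [8]].
Step i=2: Q has 2 at row 2, column 1; remove 8 from row 2 of P and reverse-bump: 8 enters row 1 and ejects 3. So w(2) = 3. P is now [[8]].
Step i=1: Q has 1 at row 1, column 1; remove that cell from P, ejecting 8. So w(1) = 8. P is now [].

So w = 8 3 2 4 6 7 5 1.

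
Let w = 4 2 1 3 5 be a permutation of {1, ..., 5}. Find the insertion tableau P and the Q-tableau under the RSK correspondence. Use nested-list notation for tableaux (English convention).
Insert each entry of the permutation into P by Schensted row insertion, recording in Q the position of each new cell.

Insert 4: appended to row 1. P = [[4]], Q = [[1]].
Insert 2: 2 bumps 4 from row 1; 4 starts row 2. P = [[2], [4]], Q = [[1], [2]].
Insert 1: 1 bumps 2 from row 1; 2 bumps 4 from row 2; 4 starts row 3. P = [[1], [2], [4]], Q = [[1], [2], [3]].
Insert 3: appended to row 1. P = [[1, 3], [2], [4]], Q = [[1, 4], [2], [3]].
Insert 5: appended to row 1. P = [[1, 3, 5], [2], [4]], Q = [[1, 4, 5], [2], [3]].

So P = [[1, 3, 5], [2], [4]], Q = [[1, 4, 5], [2], [3]].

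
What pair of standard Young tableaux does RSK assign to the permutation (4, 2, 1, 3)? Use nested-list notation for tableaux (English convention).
P = [[1, 3], [2], [4]], Q = [[1, 4], [2], [3]]

Insert each entry of the permutation into P by Schensted row insertion, recording in Q the position of each new cell.

After inserting 4: P = [[4]].
After inserting 2: P = [[2], [4]].
After inserting 1: P = [[1], [2], [4]].
After inserting 3: P = [[1, 3], [2], [4]].

So P = [[1, 3], [2], [4]], Q = [[1, 4], [2], [3]].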